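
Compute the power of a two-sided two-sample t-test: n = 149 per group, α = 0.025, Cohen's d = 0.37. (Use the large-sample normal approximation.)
Power ≈ 0.83

Power calculation (two-sample t-test, normal approximation):
z_β = d · √(n/2) - z_{α/2}
z_β = 0.37 · √(149/2) - 2.241
z_β = 0.37 · 8.631 - 2.241
z_β = 0.952

Power = Φ(z_β) = Φ(0.952) ≈ 0.830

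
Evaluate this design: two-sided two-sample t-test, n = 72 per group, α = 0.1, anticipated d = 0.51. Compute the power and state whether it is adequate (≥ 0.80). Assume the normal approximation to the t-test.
Power ≈ 0.92; the study is adequately powered (power ≥ 0.80)

Power calculation (two-sample t-test, normal approximation):
z_β = d · √(n/2) - z_{α/2}
z_β = 0.51 · √(72/2) - 1.645
z_β = 0.51 · 6.000 - 1.645
z_β = 1.415

Power = Φ(z_β) = Φ(1.415) ≈ 0.921

Effect size d = 0.51 is medium by Cohen's convention (0.2/0.5/0.8).

Threshold: power ≥ 0.80 is conventionally adequate.
Power ≈ 0.92 → the study is adequately powered (power ≥ 0.80).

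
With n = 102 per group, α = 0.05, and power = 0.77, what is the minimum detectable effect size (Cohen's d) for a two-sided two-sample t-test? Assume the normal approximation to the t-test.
d ≈ 0.38

Minimum detectable effect (two-sample t-test, normal approximation):
d = (z_{α/2} + z_β) / √(n/2)
d = (1.960 + 0.739) / √(102/2)
d = 2.699 / 7.141
d ≈ 0.38

By Cohen's convention (0.2 small / 0.5 medium / 0.8 large): small effect.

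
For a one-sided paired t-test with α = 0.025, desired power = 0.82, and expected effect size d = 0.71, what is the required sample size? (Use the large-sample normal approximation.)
n = 17 pairs

Sample size formula (paired t-test, normal approximation):
n = ((z_α + z_β) / d)²

z_α = 1.960 (for α = 0.025, one-sided)
z_β = 0.915 (for power = 0.82)
d = 0.71

n = ((1.960 + 0.915) / 0.71)²
n = (4.049)²
n ≈ 16.39
Round up to the next whole number: n = 17 pairs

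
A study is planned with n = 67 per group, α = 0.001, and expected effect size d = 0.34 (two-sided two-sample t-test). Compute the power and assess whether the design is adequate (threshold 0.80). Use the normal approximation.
Power ≈ 0.09; the study is underpowered (power < 0.80)

Power calculation (two-sample t-test, normal approximation):
z_β = d · √(n/2) - z_{α/2}
z_β = 0.34 · √(67/2) - 3.291
z_β = 0.34 · 5.788 - 3.291
z_β = -1.323

Power = Φ(z_β) = Φ(-1.323) ≈ 0.093

Effect size d = 0.34 is small by Cohen's convention (0.2/0.5/0.8).

Threshold: power ≥ 0.80 is conventionally adequate.
Power ≈ 0.09 → the study is underpowered (power < 0.80).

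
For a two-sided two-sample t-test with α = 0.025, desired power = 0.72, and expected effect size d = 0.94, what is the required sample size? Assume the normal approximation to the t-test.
n = 19 per group

Sample size formula (two-sample t-test, normal approximation):
n = 2 · ((z_{α/2} + z_β) / d)²

z_{α/2} = 2.241 (for α = 0.025, two-sided)
z_β = 0.583 (for power = 0.72)
d = 0.94

n = 2 · ((2.241 + 0.583) / 0.94)²
n = 2 · (3.004)²
n ≈ 18.05
Round up to the next whole number: n = 19 per group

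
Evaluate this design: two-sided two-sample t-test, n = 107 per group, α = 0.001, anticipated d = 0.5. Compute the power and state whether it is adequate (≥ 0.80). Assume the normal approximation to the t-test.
Power ≈ 0.64; the study is underpowered (power < 0.80)

Power calculation (two-sample t-test, normal approximation):
z_β = d · √(n/2) - z_{α/2}
z_β = 0.5 · √(107/2) - 3.291
z_β = 0.5 · 7.314 - 3.291
z_β = 0.367

Power = Φ(z_β) = Φ(0.367) ≈ 0.643

Effect size d = 0.5 is medium by Cohen's convention (0.2/0.5/0.8).

Threshold: power ≥ 0.80 is conventionally adequate.
Power ≈ 0.64 → the study is underpowered (power < 0.80).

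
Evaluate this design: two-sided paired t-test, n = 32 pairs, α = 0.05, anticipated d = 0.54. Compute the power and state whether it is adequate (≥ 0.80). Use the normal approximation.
Power ≈ 0.86; the study is adequately powered (power ≥ 0.80)

Power calculation (paired t-test, normal approximation):
z_β = d · √n - z_{α/2}
z_β = 0.54 · √32 - 1.960
z_β = 0.54 · 5.657 - 1.960
z_β = 1.095

Power = Φ(z_β) = Φ(1.095) ≈ 0.863

Effect size d = 0.54 is medium by Cohen's convention (0.2/0.5/0.8).

Threshold: power ≥ 0.80 is conventionally adequate.
Power ≈ 0.86 → the study is adequately powered (power ≥ 0.80).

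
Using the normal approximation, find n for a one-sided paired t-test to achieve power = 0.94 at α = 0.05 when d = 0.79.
n = 17 pairs

Sample size formula (paired t-test, normal approximation):
n = ((z_α + z_β) / d)²

z_α = 1.645 (for α = 0.05, one-sided)
z_β = 1.555 (for power = 0.94)
d = 0.79

n = ((1.645 + 1.555) / 0.79)²
n = (4.051)²
n ≈ 16.41
Round up to the next whole number: n = 17 pairs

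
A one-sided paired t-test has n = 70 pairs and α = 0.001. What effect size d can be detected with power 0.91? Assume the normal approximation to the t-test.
d ≈ 0.53

Minimum detectable effect (paired t-test, normal approximation):
d = (z_α + z_β) / √n
d = (3.090 + 1.341) / √70
d = 4.431 / 8.367
d ≈ 0.53

By Cohen's convention (0.2 small / 0.5 medium / 0.8 large): medium effect.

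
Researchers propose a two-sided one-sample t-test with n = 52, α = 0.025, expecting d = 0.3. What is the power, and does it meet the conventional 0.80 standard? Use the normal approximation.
Power ≈ 0.47; the study is underpowered (power < 0.80)

Power calculation (one-sample t-test, normal approximation):
z_β = d · √n - z_{α/2}
z_β = 0.3 · √52 - 2.241
z_β = 0.3 · 7.211 - 2.241
z_β = -0.078

Power = Φ(z_β) = Φ(-0.078) ≈ 0.469

Effect size d = 0.3 is small by Cohen's convention (0.2/0.5/0.8).

Threshold: power ≥ 0.80 is conventionally adequate.
Power ≈ 0.47 → the study is underpowered (power < 0.80).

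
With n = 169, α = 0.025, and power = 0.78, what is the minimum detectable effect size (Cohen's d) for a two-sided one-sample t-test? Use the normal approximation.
d ≈ 0.23

Minimum detectable effect (one-sample t-test, normal approximation):
d = (z_{α/2} + z_β) / √n
d = (2.241 + 0.772) / √169
d = 3.014 / 13.000
d ≈ 0.23

By Cohen's convention (0.2 small / 0.5 medium / 0.8 large): small effect.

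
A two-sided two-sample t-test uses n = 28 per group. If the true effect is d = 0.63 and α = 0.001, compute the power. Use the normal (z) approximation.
Power ≈ 0.18

Power calculation (two-sample t-test, normal approximation):
z_β = d · √(n/2) - z_{α/2}
z_β = 0.63 · √(28/2) - 3.291
z_β = 0.63 · 3.742 - 3.291
z_β = -0.933

Power = Φ(z_β) = Φ(-0.933) ≈ 0.175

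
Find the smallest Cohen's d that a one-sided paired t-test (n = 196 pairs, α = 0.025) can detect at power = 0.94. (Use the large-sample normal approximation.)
d ≈ 0.25

Minimum detectable effect (paired t-test, normal approximation):
d = (z_α + z_β) / √n
d = (1.960 + 1.555) / √196
d = 3.515 / 14.000
d ≈ 0.25

By Cohen's convention (0.2 small / 0.5 medium / 0.8 large): small effect.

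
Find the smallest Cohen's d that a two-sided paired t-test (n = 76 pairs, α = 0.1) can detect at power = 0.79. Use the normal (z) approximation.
d ≈ 0.28

Minimum detectable effect (paired t-test, normal approximation):
d = (z_{α/2} + z_β) / √n
d = (1.645 + 0.806) / √76
d = 2.451 / 8.718
d ≈ 0.28

By Cohen's convention (0.2 small / 0.5 medium / 0.8 large): small effect.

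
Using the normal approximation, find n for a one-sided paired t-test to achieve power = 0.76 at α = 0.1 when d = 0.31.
n = 42 pairs

Sample size formula (paired t-test, normal approximation):
n = ((z_α + z_β) / d)²

z_α = 1.282 (for α = 0.1, one-sided)
z_β = 0.706 (for power = 0.76)
d = 0.31

n = ((1.282 + 0.706) / 0.31)²
n = (6.413)²
n ≈ 41.13
Round up to the next whole number: n = 42 pairs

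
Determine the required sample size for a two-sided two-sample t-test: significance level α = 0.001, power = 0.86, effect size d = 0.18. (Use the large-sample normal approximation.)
n = 1180 per group

Sample size formula (two-sample t-test, normal approximation):
n = 2 · ((z_{α/2} + z_β) / d)²

z_{α/2} = 3.291 (for α = 0.001, two-sided)
z_β = 1.080 (for power = 0.86)
d = 0.18

n = 2 · ((3.291 + 1.080) / 0.18)²
n = 2 · (24.283)²
n ≈ 1179.33
Round up to the next whole number: n = 1180 per group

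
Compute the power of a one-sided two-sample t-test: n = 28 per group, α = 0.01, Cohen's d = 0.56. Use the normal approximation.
Power ≈ 0.41

Power calculation (two-sample t-test, normal approximation):
z_β = d · √(n/2) - z_α
z_β = 0.56 · √(28/2) - 2.326
z_β = 0.56 · 3.742 - 2.326
z_β = -0.231

Power = Φ(z_β) = Φ(-0.231) ≈ 0.409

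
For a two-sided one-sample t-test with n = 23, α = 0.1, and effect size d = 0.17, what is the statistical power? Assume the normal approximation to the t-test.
Power ≈ 0.20

Power calculation (one-sample t-test, normal approximation):
z_β = d · √n - z_{α/2}
z_β = 0.17 · √23 - 1.645
z_β = 0.17 · 4.796 - 1.645
z_β = -0.830

Power = Φ(z_β) = Φ(-0.830) ≈ 0.203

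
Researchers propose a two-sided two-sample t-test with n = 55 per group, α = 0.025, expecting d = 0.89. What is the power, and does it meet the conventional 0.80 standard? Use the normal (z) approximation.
Power ≈ 0.99; the study is adequately powered (power ≥ 0.80)

Power calculation (two-sample t-test, normal approximation):
z_β = d · √(n/2) - z_{α/2}
z_β = 0.89 · √(55/2) - 2.241
z_β = 0.89 · 5.244 - 2.241
z_β = 2.426

Power = Φ(z_β) = Φ(2.426) ≈ 0.992

Effect size d = 0.89 is large by Cohen's convention (0.2/0.5/0.8).

Threshold: power ≥ 0.80 is conventionally adequate.
Power ≈ 0.99 → the study is adequately powered (power ≥ 0.80).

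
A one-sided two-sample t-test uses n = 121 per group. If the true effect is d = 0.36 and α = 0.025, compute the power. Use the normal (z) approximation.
Power ≈ 0.80

Power calculation (two-sample t-test, normal approximation):
z_β = d · √(n/2) - z_α
z_β = 0.36 · √(121/2) - 1.960
z_β = 0.36 · 7.778 - 1.960
z_β = 0.840

Power = Φ(z_β) = Φ(0.840) ≈ 0.800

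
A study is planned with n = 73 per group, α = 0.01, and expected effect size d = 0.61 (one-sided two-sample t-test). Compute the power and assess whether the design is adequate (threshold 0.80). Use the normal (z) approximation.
Power ≈ 0.91; the study is adequately powered (power ≥ 0.80)

Power calculation (two-sample t-test, normal approximation):
z_β = d · √(n/2) - z_α
z_β = 0.61 · √(73/2) - 2.326
z_β = 0.61 · 6.042 - 2.326
z_β = 1.359

Power = Φ(z_β) = Φ(1.359) ≈ 0.913

Effect size d = 0.61 is medium by Cohen's convention (0.2/0.5/0.8).

Threshold: power ≥ 0.80 is conventionally adequate.
Power ≈ 0.91 → the study is adequately powered (power ≥ 0.80).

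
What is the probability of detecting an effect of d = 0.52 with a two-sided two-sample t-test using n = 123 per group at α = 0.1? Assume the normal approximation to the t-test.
Power ≈ 0.99

Power calculation (two-sample t-test, normal approximation):
z_β = d · √(n/2) - z_{α/2}
z_β = 0.52 · √(123/2) - 1.645
z_β = 0.52 · 7.842 - 1.645
z_β = 2.433

Power = Φ(z_β) = Φ(2.433) ≈ 0.993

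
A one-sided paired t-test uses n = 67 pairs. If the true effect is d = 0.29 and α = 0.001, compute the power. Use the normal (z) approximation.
Power ≈ 0.24

Power calculation (paired t-test, normal approximation):
z_β = d · √n - z_α
z_β = 0.29 · √67 - 3.090
z_β = 0.29 · 8.185 - 3.090
z_β = -0.716

Power = Φ(z_β) = Φ(-0.716) ≈ 0.237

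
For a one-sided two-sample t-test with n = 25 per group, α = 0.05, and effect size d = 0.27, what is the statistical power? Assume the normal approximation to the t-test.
Power ≈ 0.25

Power calculation (two-sample t-test, normal approximation):
z_β = d · √(n/2) - z_α
z_β = 0.27 · √(25/2) - 1.645
z_β = 0.27 · 3.536 - 1.645
z_β = -0.690

Power = Φ(z_β) = Φ(-0.690) ≈ 0.245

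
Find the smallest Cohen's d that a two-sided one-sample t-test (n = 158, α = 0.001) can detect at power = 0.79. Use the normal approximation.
d ≈ 0.33

Minimum detectable effect (one-sample t-test, normal approximation):
d = (z_{α/2} + z_β) / √n
d = (3.291 + 0.806) / √158
d = 4.097 / 12.570
d ≈ 0.33

By Cohen's convention (0.2 small / 0.5 medium / 0.8 large): small effect.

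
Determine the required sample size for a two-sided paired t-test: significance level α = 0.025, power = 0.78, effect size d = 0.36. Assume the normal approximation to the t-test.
n = 71 pairs

Sample size formula (paired t-test, normal approximation):
n = ((z_{α/2} + z_β) / d)²

z_{α/2} = 2.241 (for α = 0.025, two-sided)
z_β = 0.772 (for power = 0.78)
d = 0.36

n = ((2.241 + 0.772) / 0.36)²
n = (8.369)²
n ≈ 70.04
Round up to the next whole number: n = 71 pairs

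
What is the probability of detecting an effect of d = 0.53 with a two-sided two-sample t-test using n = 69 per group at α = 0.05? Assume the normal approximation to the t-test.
Power ≈ 0.88

Power calculation (two-sample t-test, normal approximation):
z_β = d · √(n/2) - z_{α/2}
z_β = 0.53 · √(69/2) - 1.960
z_β = 0.53 · 5.874 - 1.960
z_β = 1.153

Power = Φ(z_β) = Φ(1.153) ≈ 0.876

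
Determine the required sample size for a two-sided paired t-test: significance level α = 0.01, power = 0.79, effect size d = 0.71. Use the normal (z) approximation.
n = 23 pairs

Sample size formula (paired t-test, normal approximation):
n = ((z_{α/2} + z_β) / d)²

z_{α/2} = 2.576 (for α = 0.01, two-sided)
z_β = 0.806 (for power = 0.79)
d = 0.71

n = ((2.576 + 0.806) / 0.71)²
n = (4.763)²
n ≈ 22.69
Round up to the next whole number: n = 23 pairs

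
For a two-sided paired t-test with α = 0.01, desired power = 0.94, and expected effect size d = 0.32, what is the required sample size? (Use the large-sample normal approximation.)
n = 167 pairs

Sample size formula (paired t-test, normal approximation):
n = ((z_{α/2} + z_β) / d)²

z_{α/2} = 2.576 (for α = 0.01, two-sided)
z_β = 1.555 (for power = 0.94)
d = 0.32

n = ((2.576 + 1.555) / 0.32)²
n = (12.909)²
n ≈ 166.64
Round up to the next whole number: n = 167 pairs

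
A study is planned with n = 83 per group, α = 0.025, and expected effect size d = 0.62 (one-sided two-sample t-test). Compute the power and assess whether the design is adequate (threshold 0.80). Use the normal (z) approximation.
Power ≈ 0.98; the study is adequately powered (power ≥ 0.80)

Power calculation (two-sample t-test, normal approximation):
z_β = d · √(n/2) - z_α
z_β = 0.62 · √(83/2) - 1.960
z_β = 0.62 · 6.442 - 1.960
z_β = 2.034

Power = Φ(z_β) = Φ(2.034) ≈ 0.979

Effect size d = 0.62 is medium by Cohen's convention (0.2/0.5/0.8).

Threshold: power ≥ 0.80 is conventionally adequate.
Power ≈ 0.98 → the study is adequately powered (power ≥ 0.80).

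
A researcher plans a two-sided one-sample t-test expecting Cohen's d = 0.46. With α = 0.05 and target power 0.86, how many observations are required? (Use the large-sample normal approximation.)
n = 44

Sample size formula (one-sample t-test, normal approximation):
n = ((z_{α/2} + z_β) / d)²

z_{α/2} = 1.960 (for α = 0.05, two-sided)
z_β = 1.080 (for power = 0.86)
d = 0.46

n = ((1.960 + 1.080) / 0.46)²
n = (6.609)²
n ≈ 43.68
Round up to the next whole number: n = 44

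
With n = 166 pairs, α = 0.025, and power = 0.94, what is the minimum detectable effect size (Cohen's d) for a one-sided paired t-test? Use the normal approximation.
d ≈ 0.27

Minimum detectable effect (paired t-test, normal approximation):
d = (z_α + z_β) / √n
d = (1.960 + 1.555) / √166
d = 3.515 / 12.884
d ≈ 0.27

By Cohen's convention (0.2 small / 0.5 medium / 0.8 large): small effect.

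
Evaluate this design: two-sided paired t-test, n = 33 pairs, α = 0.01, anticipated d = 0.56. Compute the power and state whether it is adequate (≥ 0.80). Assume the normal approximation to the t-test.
Power ≈ 0.74; the study is underpowered (power < 0.80)

Power calculation (paired t-test, normal approximation):
z_β = d · √n - z_{α/2}
z_β = 0.56 · √33 - 2.576
z_β = 0.56 · 5.745 - 2.576
z_β = 0.641

Power = Φ(z_β) = Φ(0.641) ≈ 0.739

Effect size d = 0.56 is medium by Cohen's convention (0.2/0.5/0.8).

Threshold: power ≥ 0.80 is conventionally adequate.
Power ≈ 0.74 → the study is underpowered (power < 0.80).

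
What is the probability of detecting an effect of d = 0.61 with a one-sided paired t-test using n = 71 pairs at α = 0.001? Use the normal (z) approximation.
Power ≈ 0.98

Power calculation (paired t-test, normal approximation):
z_β = d · √n - z_α
z_β = 0.61 · √71 - 3.090
z_β = 0.61 · 8.426 - 3.090
z_β = 2.050

Power = Φ(z_β) = Φ(2.050) ≈ 0.980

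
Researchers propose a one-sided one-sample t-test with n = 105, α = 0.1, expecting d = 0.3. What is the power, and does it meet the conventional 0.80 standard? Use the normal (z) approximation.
Power ≈ 0.96; the study is adequately powered (power ≥ 0.80)

Power calculation (one-sample t-test, normal approximation):
z_β = d · √n - z_α
z_β = 0.3 · √105 - 1.282
z_β = 0.3 · 10.247 - 1.282
z_β = 1.793

Power = Φ(z_β) = Φ(1.793) ≈ 0.963

Effect size d = 0.3 is small by Cohen's convention (0.2/0.5/0.8).

Threshold: power ≥ 0.80 is conventionally adequate.
Power ≈ 0.96 → the study is adequately powered (power ≥ 0.80).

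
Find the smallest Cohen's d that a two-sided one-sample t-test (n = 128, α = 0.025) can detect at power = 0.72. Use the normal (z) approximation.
d ≈ 0.25

Minimum detectable effect (one-sample t-test, normal approximation):
d = (z_{α/2} + z_β) / √n
d = (2.241 + 0.583) / √128
d = 2.824 / 11.314
d ≈ 0.25

By Cohen's convention (0.2 small / 0.5 medium / 0.8 large): small effect.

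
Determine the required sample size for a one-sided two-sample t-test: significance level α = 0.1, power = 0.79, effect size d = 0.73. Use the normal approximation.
n = 17 per group

Sample size formula (two-sample t-test, normal approximation):
n = 2 · ((z_α + z_β) / d)²

z_α = 1.282 (for α = 0.1, one-sided)
z_β = 0.806 (for power = 0.79)
d = 0.73

n = 2 · ((1.282 + 0.806) / 0.73)²
n = 2 · (2.860)²
n ≈ 16.36
Round up to the next whole number: n = 17 per group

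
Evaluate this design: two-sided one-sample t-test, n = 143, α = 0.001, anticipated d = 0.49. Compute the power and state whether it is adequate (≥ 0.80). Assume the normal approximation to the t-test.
Power ≈ 0.99; the study is adequately powered (power ≥ 0.80)

Power calculation (one-sample t-test, normal approximation):
z_β = d · √n - z_{α/2}
z_β = 0.49 · √143 - 3.291
z_β = 0.49 · 11.958 - 3.291
z_β = 2.569

Power = Φ(z_β) = Φ(2.569) ≈ 0.995

Effect size d = 0.49 is small by Cohen's convention (0.2/0.5/0.8).

Threshold: power ≥ 0.80 is conventionally adequate.
Power ≈ 0.99 → the study is adequately powered (power ≥ 0.80).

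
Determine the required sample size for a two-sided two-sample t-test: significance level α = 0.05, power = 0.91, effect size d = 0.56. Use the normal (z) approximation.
n = 70 per group

Sample size formula (two-sample t-test, normal approximation):
n = 2 · ((z_{α/2} + z_β) / d)²

z_{α/2} = 1.960 (for α = 0.05, two-sided)
z_β = 1.341 (for power = 0.91)
d = 0.56

n = 2 · ((1.960 + 1.341) / 0.56)²
n = 2 · (5.895)²
n ≈ 69.50
Round up to the next whole number: n = 70 per group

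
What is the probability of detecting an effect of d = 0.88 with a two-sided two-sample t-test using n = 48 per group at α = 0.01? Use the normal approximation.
Power ≈ 0.96

Power calculation (two-sample t-test, normal approximation):
z_β = d · √(n/2) - z_{α/2}
z_β = 0.88 · √(48/2) - 2.576
z_β = 0.88 · 4.899 - 2.576
z_β = 1.735

Power = Φ(z_β) = Φ(1.735) ≈ 0.959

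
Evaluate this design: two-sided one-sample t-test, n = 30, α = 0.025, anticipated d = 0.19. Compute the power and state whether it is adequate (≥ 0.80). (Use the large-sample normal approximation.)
Power ≈ 0.11; the study is underpowered (power < 0.80)

Power calculation (one-sample t-test, normal approximation):
z_β = d · √n - z_{α/2}
z_β = 0.19 · √30 - 2.241
z_β = 0.19 · 5.477 - 2.241
z_β = -1.201

Power = Φ(z_β) = Φ(-1.201) ≈ 0.115

Effect size d = 0.19 is very small by Cohen's convention (0.2/0.5/0.8).

Threshold: power ≥ 0.80 is conventionally adequate.
Power ≈ 0.11 → the study is underpowered (power < 0.80).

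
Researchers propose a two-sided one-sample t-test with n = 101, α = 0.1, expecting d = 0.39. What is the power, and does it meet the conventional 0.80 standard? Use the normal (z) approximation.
Power ≈ 0.99; the study is adequately powered (power ≥ 0.80)

Power calculation (one-sample t-test, normal approximation):
z_β = d · √n - z_{α/2}
z_β = 0.39 · √101 - 1.645
z_β = 0.39 · 10.050 - 1.645
z_β = 2.275

Power = Φ(z_β) = Φ(2.275) ≈ 0.989

Effect size d = 0.39 is small by Cohen's convention (0.2/0.5/0.8).

Threshold: power ≥ 0.80 is conventionally adequate.
Power ≈ 0.99 → the study is adequately powered (power ≥ 0.80).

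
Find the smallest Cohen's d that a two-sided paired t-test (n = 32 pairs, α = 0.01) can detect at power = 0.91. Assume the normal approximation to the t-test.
d ≈ 0.69

Minimum detectable effect (paired t-test, normal approximation):
d = (z_{α/2} + z_β) / √n
d = (2.576 + 1.341) / √32
d = 3.917 / 5.657
d ≈ 0.69

By Cohen's convention (0.2 small / 0.5 medium / 0.8 large): medium effect.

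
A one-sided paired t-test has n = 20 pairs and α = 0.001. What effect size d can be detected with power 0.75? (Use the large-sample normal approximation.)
d ≈ 0.84

Minimum detectable effect (paired t-test, normal approximation):
d = (z_α + z_β) / √n
d = (3.090 + 0.674) / √20
d = 3.765 / 4.472
d ≈ 0.84

By Cohen's convention (0.2 small / 0.5 medium / 0.8 large): large effect.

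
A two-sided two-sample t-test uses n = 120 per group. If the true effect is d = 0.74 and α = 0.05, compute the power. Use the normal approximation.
Power ≈ 1.00

Power calculation (two-sample t-test, normal approximation):
z_β = d · √(n/2) - z_{α/2}
z_β = 0.74 · √(120/2) - 1.960
z_β = 0.74 · 7.746 - 1.960
z_β = 3.772

Power = Φ(z_β) = Φ(3.772) ≈ 1.000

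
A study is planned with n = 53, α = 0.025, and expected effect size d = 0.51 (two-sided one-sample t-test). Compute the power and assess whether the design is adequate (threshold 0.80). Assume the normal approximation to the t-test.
Power ≈ 0.93; the study is adequately powered (power ≥ 0.80)

Power calculation (one-sample t-test, normal approximation):
z_β = d · √n - z_{α/2}
z_β = 0.51 · √53 - 2.241
z_β = 0.51 · 7.280 - 2.241
z_β = 1.471

Power = Φ(z_β) = Φ(1.471) ≈ 0.929

Effect size d = 0.51 is medium by Cohen's convention (0.2/0.5/0.8).

Threshold: power ≥ 0.80 is conventionally adequate.
Power ≈ 0.93 → the study is adequately powered (power ≥ 0.80).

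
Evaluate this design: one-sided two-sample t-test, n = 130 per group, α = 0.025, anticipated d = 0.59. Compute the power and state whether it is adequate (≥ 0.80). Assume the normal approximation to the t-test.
Power ≈ 1.00; the study is adequately powered (power ≥ 0.80)

Power calculation (two-sample t-test, normal approximation):
z_β = d · √(n/2) - z_α
z_β = 0.59 · √(130/2) - 1.960
z_β = 0.59 · 8.062 - 1.960
z_β = 2.797

Power = Φ(z_β) = Φ(2.797) ≈ 0.997

Effect size d = 0.59 is medium by Cohen's convention (0.2/0.5/0.8).

Threshold: power ≥ 0.80 is conventionally adequate.
Power ≈ 1.00 → the study is adequately powered (power ≥ 0.80).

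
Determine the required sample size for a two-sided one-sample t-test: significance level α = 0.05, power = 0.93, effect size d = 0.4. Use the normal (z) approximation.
n = 74

Sample size formula (one-sample t-test, normal approximation):
n = ((z_{α/2} + z_β) / d)²

z_{α/2} = 1.960 (for α = 0.05, two-sided)
z_β = 1.476 (for power = 0.93)
d = 0.4

n = ((1.960 + 1.476) / 0.4)²
n = (8.590)²
n ≈ 73.79
Round up to the next whole number: n = 74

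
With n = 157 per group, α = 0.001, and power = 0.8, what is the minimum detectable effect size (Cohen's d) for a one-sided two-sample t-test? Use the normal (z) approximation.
d ≈ 0.44

Minimum detectable effect (two-sample t-test, normal approximation):
d = (z_α + z_β) / √(n/2)
d = (3.090 + 0.842) / √(157/2)
d = 3.932 / 8.860
d ≈ 0.44

By Cohen's convention (0.2 small / 0.5 medium / 0.8 large): small effect.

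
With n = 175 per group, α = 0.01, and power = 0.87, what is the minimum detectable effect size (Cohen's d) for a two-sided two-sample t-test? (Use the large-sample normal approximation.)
d ≈ 0.40

Minimum detectable effect (two-sample t-test, normal approximation):
d = (z_{α/2} + z_β) / √(n/2)
d = (2.576 + 1.126) / √(175/2)
d = 3.702 / 9.354
d ≈ 0.40

By Cohen's convention (0.2 small / 0.5 medium / 0.8 large): small effect.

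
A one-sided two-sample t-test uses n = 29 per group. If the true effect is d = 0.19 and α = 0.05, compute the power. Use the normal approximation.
Power ≈ 0.18

Power calculation (two-sample t-test, normal approximation):
z_β = d · √(n/2) - z_α
z_β = 0.19 · √(29/2) - 1.645
z_β = 0.19 · 3.808 - 1.645
z_β = -0.921

Power = Φ(z_β) = Φ(-0.921) ≈ 0.178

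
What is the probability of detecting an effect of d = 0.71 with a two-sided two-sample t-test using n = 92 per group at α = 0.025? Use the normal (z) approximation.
Power ≈ 0.99

Power calculation (two-sample t-test, normal approximation):
z_β = d · √(n/2) - z_{α/2}
z_β = 0.71 · √(92/2) - 2.241
z_β = 0.71 · 6.782 - 2.241
z_β = 2.574

Power = Φ(z_β) = Φ(2.574) ≈ 0.995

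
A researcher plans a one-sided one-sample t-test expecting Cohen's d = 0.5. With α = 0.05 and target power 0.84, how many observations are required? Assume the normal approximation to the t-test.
n = 28

Sample size formula (one-sample t-test, normal approximation):
n = ((z_α + z_β) / d)²

z_α = 1.645 (for α = 0.05, one-sided)
z_β = 0.994 (for power = 0.84)
d = 0.5

n = ((1.645 + 0.994) / 0.5)²
n = (5.278)²
n ≈ 27.86
Round up to the next whole number: n = 28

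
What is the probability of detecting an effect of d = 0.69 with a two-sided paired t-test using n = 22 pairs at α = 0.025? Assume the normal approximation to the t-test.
Power ≈ 0.84

Power calculation (paired t-test, normal approximation):
z_β = d · √n - z_{α/2}
z_β = 0.69 · √22 - 2.241
z_β = 0.69 · 4.690 - 2.241
z_β = 0.995

Power = Φ(z_β) = Φ(0.995) ≈ 0.840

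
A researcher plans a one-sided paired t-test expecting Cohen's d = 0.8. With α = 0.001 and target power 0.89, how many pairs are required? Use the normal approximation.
n = 30 pairs

Sample size formula (paired t-test, normal approximation):
n = ((z_α + z_β) / d)²

z_α = 3.090 (for α = 0.001, one-sided)
z_β = 1.227 (for power = 0.89)
d = 0.8

n = ((3.090 + 1.227) / 0.8)²
n = (5.396)²
n ≈ 29.12
Round up to the next whole number: n = 30 pairs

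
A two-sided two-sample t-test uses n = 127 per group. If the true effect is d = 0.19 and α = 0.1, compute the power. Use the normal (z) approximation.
Power ≈ 0.45

Power calculation (two-sample t-test, normal approximation):
z_β = d · √(n/2) - z_{α/2}
z_β = 0.19 · √(127/2) - 1.645
z_β = 0.19 · 7.969 - 1.645
z_β = -0.131

Power = Φ(z_β) = Φ(-0.131) ≈ 0.448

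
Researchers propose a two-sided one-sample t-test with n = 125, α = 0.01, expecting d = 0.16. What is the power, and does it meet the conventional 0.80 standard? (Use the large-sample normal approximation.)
Power ≈ 0.22; the study is underpowered (power < 0.80)

Power calculation (one-sample t-test, normal approximation):
z_β = d · √n - z_{α/2}
z_β = 0.16 · √125 - 2.576
z_β = 0.16 · 11.180 - 2.576
z_β = -0.787

Power = Φ(z_β) = Φ(-0.787) ≈ 0.216

Effect size d = 0.16 is very small by Cohen's convention (0.2/0.5/0.8).

Threshold: power ≥ 0.80 is conventionally adequate.
Power ≈ 0.22 → the study is underpowered (power < 0.80).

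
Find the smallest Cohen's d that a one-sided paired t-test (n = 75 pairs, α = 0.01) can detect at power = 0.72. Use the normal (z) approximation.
d ≈ 0.34

Minimum detectable effect (paired t-test, normal approximation):
d = (z_α + z_β) / √n
d = (2.326 + 0.583) / √75
d = 2.909 / 8.660
d ≈ 0.34

By Cohen's convention (0.2 small / 0.5 medium / 0.8 large): small effect.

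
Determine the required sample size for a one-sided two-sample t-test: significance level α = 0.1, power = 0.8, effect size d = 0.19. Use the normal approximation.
n = 250 per group

Sample size formula (two-sample t-test, normal approximation):
n = 2 · ((z_α + z_β) / d)²

z_α = 1.282 (for α = 0.1, one-sided)
z_β = 0.842 (for power = 0.8)
d = 0.19

n = 2 · ((1.282 + 0.842) / 0.19)²
n = 2 · (11.179)²
n ≈ 249.94
Round up to the next whole number: n = 250 per group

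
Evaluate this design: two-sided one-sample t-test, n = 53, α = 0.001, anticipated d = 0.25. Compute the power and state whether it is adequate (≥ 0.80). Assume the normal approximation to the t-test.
Power ≈ 0.07; the study is underpowered (power < 0.80)

Power calculation (one-sample t-test, normal approximation):
z_β = d · √n - z_{α/2}
z_β = 0.25 · √53 - 3.291
z_β = 0.25 · 7.280 - 3.291
z_β = -1.470

Power = Φ(z_β) = Φ(-1.470) ≈ 0.071

Effect size d = 0.25 is small by Cohen's convention (0.2/0.5/0.8).

Threshold: power ≥ 0.80 is conventionally adequate.
Power ≈ 0.07 → the study is underpowered (power < 0.80).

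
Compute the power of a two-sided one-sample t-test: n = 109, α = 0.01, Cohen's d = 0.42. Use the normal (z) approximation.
Power ≈ 0.96

Power calculation (one-sample t-test, normal approximation):
z_β = d · √n - z_{α/2}
z_β = 0.42 · √109 - 2.576
z_β = 0.42 · 10.440 - 2.576
z_β = 1.809

Power = Φ(z_β) = Φ(1.809) ≈ 0.965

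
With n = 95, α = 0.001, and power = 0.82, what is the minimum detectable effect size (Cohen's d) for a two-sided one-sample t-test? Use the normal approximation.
d ≈ 0.43

Minimum detectable effect (one-sample t-test, normal approximation):
d = (z_{α/2} + z_β) / √n
d = (3.291 + 0.915) / √95
d = 4.206 / 9.747
d ≈ 0.43

By Cohen's convention (0.2 small / 0.5 medium / 0.8 large): small effect.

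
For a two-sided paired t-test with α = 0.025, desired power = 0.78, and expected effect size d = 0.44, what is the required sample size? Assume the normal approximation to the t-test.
n = 47 pairs

Sample size formula (paired t-test, normal approximation):
n = ((z_{α/2} + z_β) / d)²

z_{α/2} = 2.241 (for α = 0.025, two-sided)
z_β = 0.772 (for power = 0.78)
d = 0.44

n = ((2.241 + 0.772) / 0.44)²
n = (6.848)²
n ≈ 46.90
Round up to the next whole number: n = 47 pairs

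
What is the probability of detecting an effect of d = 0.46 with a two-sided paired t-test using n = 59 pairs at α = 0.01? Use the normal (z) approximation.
Power ≈ 0.83

Power calculation (paired t-test, normal approximation):
z_β = d · √n - z_{α/2}
z_β = 0.46 · √59 - 2.576
z_β = 0.46 · 7.681 - 2.576
z_β = 0.957

Power = Φ(z_β) = Φ(0.957) ≈ 0.831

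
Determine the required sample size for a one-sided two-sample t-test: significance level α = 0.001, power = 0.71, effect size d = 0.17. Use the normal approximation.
n = 919 per group

Sample size formula (two-sample t-test, normal approximation):
n = 2 · ((z_α + z_β) / d)²

z_α = 3.090 (for α = 0.001, one-sided)
z_β = 0.553 (for power = 0.71)
d = 0.17

n = 2 · ((3.090 + 0.553) / 0.17)²
n = 2 · (21.429)²
n ≈ 918.40
Round up to the next whole number: n = 919 per group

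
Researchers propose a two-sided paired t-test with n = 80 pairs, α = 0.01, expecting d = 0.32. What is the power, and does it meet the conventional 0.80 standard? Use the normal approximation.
Power ≈ 0.61; the study is underpowered (power < 0.80)

Power calculation (paired t-test, normal approximation):
z_β = d · √n - z_{α/2}
z_β = 0.32 · √80 - 2.576
z_β = 0.32 · 8.944 - 2.576
z_β = 0.286

Power = Φ(z_β) = Φ(0.286) ≈ 0.613

Effect size d = 0.32 is small by Cohen's convention (0.2/0.5/0.8).

Threshold: power ≥ 0.80 is conventionally adequate.
Power ≈ 0.61 → the study is underpowered (power < 0.80).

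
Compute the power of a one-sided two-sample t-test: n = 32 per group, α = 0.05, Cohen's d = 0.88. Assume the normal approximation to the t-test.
Power ≈ 0.97

Power calculation (two-sample t-test, normal approximation):
z_β = d · √(n/2) - z_α
z_β = 0.88 · √(32/2) - 1.645
z_β = 0.88 · 4.000 - 1.645
z_β = 1.875

Power = Φ(z_β) = Φ(1.875) ≈ 0.970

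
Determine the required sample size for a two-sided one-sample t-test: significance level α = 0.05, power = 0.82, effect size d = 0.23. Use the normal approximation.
n = 157

Sample size formula (one-sample t-test, normal approximation):
n = ((z_{α/2} + z_β) / d)²

z_{α/2} = 1.960 (for α = 0.05, two-sided)
z_β = 0.915 (for power = 0.82)
d = 0.23

n = ((1.960 + 0.915) / 0.23)²
n = (12.500)²
n ≈ 156.25
Round up to the next whole number: n = 157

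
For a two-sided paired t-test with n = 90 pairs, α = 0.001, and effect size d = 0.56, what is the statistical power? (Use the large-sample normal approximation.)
Power ≈ 0.98

Power calculation (paired t-test, normal approximation):
z_β = d · √n - z_{α/2}
z_β = 0.56 · √90 - 3.291
z_β = 0.56 · 9.487 - 3.291
z_β = 2.022

Power = Φ(z_β) = Φ(2.022) ≈ 0.978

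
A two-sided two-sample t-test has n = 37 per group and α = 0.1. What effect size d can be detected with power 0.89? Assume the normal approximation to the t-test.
d ≈ 0.67

Minimum detectable effect (two-sample t-test, normal approximation):
d = (z_{α/2} + z_β) / √(n/2)
d = (1.645 + 1.227) / √(37/2)
d = 2.871 / 4.301
d ≈ 0.67

By Cohen's convention (0.2 small / 0.5 medium / 0.8 large): medium effect.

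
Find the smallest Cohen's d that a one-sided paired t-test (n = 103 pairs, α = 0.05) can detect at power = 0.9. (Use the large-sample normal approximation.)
d ≈ 0.29

Minimum detectable effect (paired t-test, normal approximation):
d = (z_α + z_β) / √n
d = (1.645 + 1.282) / √103
d = 2.926 / 10.149
d ≈ 0.29

By Cohen's convention (0.2 small / 0.5 medium / 0.8 large): small effect.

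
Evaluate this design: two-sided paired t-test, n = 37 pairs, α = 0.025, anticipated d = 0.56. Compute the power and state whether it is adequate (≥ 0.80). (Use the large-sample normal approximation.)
Power ≈ 0.88; the study is adequately powered (power ≥ 0.80)

Power calculation (paired t-test, normal approximation):
z_β = d · √n - z_{α/2}
z_β = 0.56 · √37 - 2.241
z_β = 0.56 · 6.083 - 2.241
z_β = 1.165

Power = Φ(z_β) = Φ(1.165) ≈ 0.878

Effect size d = 0.56 is medium by Cohen's convention (0.2/0.5/0.8).

Threshold: power ≥ 0.80 is conventionally adequate.
Power ≈ 0.88 → the study is adequately powered (power ≥ 0.80).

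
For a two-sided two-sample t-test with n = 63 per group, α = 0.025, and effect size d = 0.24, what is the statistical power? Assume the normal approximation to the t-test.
Power ≈ 0.19

Power calculation (two-sample t-test, normal approximation):
z_β = d · √(n/2) - z_{α/2}
z_β = 0.24 · √(63/2) - 2.241
z_β = 0.24 · 5.612 - 2.241
z_β = -0.894

Power = Φ(z_β) = Φ(-0.894) ≈ 0.186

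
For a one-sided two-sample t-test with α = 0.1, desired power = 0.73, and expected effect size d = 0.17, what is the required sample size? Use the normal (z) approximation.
n = 249 per group

Sample size formula (two-sample t-test, normal approximation):
n = 2 · ((z_α + z_β) / d)²

z_α = 1.282 (for α = 0.1, one-sided)
z_β = 0.613 (for power = 0.73)
d = 0.17

n = 2 · ((1.282 + 0.613) / 0.17)²
n = 2 · (11.147)²
n ≈ 248.51
Round up to the next whole number: n = 249 per group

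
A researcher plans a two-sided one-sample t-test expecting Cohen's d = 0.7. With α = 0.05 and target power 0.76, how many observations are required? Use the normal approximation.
n = 15

Sample size formula (one-sample t-test, normal approximation):
n = ((z_{α/2} + z_β) / d)²

z_{α/2} = 1.960 (for α = 0.05, two-sided)
z_β = 0.706 (for power = 0.76)
d = 0.7

n = ((1.960 + 0.706) / 0.7)²
n = (3.809)²
n ≈ 14.51
Round up to the next whole number: n = 15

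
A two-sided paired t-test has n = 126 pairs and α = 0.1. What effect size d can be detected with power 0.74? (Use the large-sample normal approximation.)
d ≈ 0.20

Minimum detectable effect (paired t-test, normal approximation):
d = (z_{α/2} + z_β) / √n
d = (1.645 + 0.643) / √126
d = 2.288 / 11.225
d ≈ 0.20

By Cohen's convention (0.2 small / 0.5 medium / 0.8 large): small effect.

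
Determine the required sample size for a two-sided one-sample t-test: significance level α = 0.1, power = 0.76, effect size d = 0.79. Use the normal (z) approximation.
n = 9

Sample size formula (one-sample t-test, normal approximation):
n = ((z_{α/2} + z_β) / d)²

z_{α/2} = 1.645 (for α = 0.1, two-sided)
z_β = 0.706 (for power = 0.76)
d = 0.79

n = ((1.645 + 0.706) / 0.79)²
n = (2.976)²
n ≈ 8.86
Round up to the next whole number: n = 9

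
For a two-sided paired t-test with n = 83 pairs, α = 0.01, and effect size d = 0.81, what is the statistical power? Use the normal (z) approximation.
Power ≈ 1.00

Power calculation (paired t-test, normal approximation):
z_β = d · √n - z_{α/2}
z_β = 0.81 · √83 - 2.576
z_β = 0.81 · 9.110 - 2.576
z_β = 4.804

Power = Φ(z_β) = Φ(4.804) ≈ 1.000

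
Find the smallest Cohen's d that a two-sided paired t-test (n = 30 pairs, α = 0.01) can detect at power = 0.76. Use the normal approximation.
d ≈ 0.60

Minimum detectable effect (paired t-test, normal approximation):
d = (z_{α/2} + z_β) / √n
d = (2.576 + 0.706) / √30
d = 3.282 / 5.477
d ≈ 0.60

By Cohen's convention (0.2 small / 0.5 medium / 0.8 large): medium effect.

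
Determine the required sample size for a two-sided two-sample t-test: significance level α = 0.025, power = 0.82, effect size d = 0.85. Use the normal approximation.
n = 28 per group

Sample size formula (two-sample t-test, normal approximation):
n = 2 · ((z_{α/2} + z_β) / d)²

z_{α/2} = 2.241 (for α = 0.025, two-sided)
z_β = 0.915 (for power = 0.82)
d = 0.85

n = 2 · ((2.241 + 0.915) / 0.85)²
n = 2 · (3.713)²
n ≈ 27.57
Round up to the next whole number: n = 28 per group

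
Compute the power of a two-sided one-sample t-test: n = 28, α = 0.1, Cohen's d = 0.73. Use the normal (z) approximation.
Power ≈ 0.99

Power calculation (one-sample t-test, normal approximation):
z_β = d · √n - z_{α/2}
z_β = 0.73 · √28 - 1.645
z_β = 0.73 · 5.292 - 1.645
z_β = 2.218

Power = Φ(z_β) = Φ(2.218) ≈ 0.987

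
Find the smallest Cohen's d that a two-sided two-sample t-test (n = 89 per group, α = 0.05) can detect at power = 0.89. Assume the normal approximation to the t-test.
d ≈ 0.48

Minimum detectable effect (two-sample t-test, normal approximation):
d = (z_{α/2} + z_β) / √(n/2)
d = (1.960 + 1.227) / √(89/2)
d = 3.186 / 6.671
d ≈ 0.48

By Cohen's convention (0.2 small / 0.5 medium / 0.8 large): small effect.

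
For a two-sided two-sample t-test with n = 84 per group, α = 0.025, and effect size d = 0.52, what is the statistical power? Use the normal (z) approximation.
Power ≈ 0.87

Power calculation (two-sample t-test, normal approximation):
z_β = d · √(n/2) - z_{α/2}
z_β = 0.52 · √(84/2) - 2.241
z_β = 0.52 · 6.481 - 2.241
z_β = 1.129

Power = Φ(z_β) = Φ(1.129) ≈ 0.870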